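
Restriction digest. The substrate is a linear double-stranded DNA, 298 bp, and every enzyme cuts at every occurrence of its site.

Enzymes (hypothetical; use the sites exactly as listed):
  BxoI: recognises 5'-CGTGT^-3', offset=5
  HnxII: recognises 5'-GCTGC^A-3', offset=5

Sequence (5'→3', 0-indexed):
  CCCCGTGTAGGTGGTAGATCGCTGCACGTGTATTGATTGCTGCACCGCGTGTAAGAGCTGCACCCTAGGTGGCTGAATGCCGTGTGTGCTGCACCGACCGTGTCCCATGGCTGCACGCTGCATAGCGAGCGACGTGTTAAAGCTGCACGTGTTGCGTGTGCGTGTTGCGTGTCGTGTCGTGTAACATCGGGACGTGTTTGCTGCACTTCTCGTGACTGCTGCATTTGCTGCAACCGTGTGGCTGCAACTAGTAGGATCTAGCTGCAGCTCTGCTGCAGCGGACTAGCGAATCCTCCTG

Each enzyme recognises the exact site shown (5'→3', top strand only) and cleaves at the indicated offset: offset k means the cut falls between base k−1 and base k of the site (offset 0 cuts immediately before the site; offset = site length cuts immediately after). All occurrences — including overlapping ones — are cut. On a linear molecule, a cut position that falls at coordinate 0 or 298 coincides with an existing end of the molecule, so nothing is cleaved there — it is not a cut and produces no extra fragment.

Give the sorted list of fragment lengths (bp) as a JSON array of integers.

Site scan:
  BxoI (CGTGT, off=5): starts [3, 26, 47, 80, 98, 132, 147, 154, 160, 167, 172, 177, 192, 234] → cuts [8, 31, 52, 85, 103, 137, 152, 159, 165, 172, 177, 182, 197, 239]
  HnxII (GCTGCA, off=5): starts [20, 38, 56, 87, 109, 116, 141, 199, 217, 226, 240, 260, 271] → cuts [25, 43, 61, 92, 114, 121, 146, 204, 222, 231, 245, 265, 276]

All cut coordinates (distinct, sorted): [8, 25, 31, 43, 52, 61, 85, 92, 103, 114, 121, 137, 146, 152, 159, 165, 172, 177, 182, 197, 204, 222, 231, 239, 245, 265, 276]

Fragments:
  [0,8): 8 bp
  [8,25): 17 bp
  [25,31): 6 bp
  [31,43): 12 bp
  [43,52): 9 bp
  [52,61): 9 bp
  [61,85): 24 bp
  [85,92): 7 bp
  [92,103): 11 bp
  [103,114): 11 bp
  [114,121): 7 bp
  [121,137): 16 bp
  [137,146): 9 bp
  [146,152): 6 bp
  [152,159): 7 bp
  [159,165): 6 bp
  [165,172): 7 bp
  [172,177): 5 bp
  [177,182): 5 bp
  [182,197): 15 bp
  [197,204): 7 bp
  [204,222): 18 bp
  [222,231): 9 bp
  [231,239): 8 bp
  [239,245): 6 bp
  [245,265): 20 bp
  [265,276): 11 bp
  [276,298): 22 bp

[5,5,6,6,6,6,7,7,7,7,7,8,8,9,9,9,9,11,11,11,12,15,16,17,18,20,22,24]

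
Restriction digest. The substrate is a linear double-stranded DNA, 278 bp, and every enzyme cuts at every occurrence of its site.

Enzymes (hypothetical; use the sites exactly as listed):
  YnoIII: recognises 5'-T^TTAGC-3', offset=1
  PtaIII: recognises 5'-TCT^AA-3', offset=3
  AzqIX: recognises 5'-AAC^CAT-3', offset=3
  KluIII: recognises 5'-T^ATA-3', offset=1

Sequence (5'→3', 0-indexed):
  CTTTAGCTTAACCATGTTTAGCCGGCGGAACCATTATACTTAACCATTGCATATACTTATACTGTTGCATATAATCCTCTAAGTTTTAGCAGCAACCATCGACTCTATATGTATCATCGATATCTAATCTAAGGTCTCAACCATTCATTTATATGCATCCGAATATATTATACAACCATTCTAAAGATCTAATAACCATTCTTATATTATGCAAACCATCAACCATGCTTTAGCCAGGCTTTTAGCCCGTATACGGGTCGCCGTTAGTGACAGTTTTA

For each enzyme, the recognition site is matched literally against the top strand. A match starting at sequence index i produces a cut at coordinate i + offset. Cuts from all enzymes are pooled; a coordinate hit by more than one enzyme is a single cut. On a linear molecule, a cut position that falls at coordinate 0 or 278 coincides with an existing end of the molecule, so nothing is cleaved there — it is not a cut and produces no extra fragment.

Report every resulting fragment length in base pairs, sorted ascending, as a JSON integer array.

[2,4,5,5,5,5,6,6,6,6,7,7,7,8,8,9,9,9,10,10,10,11,11,12,12,13,14,14,19,28]

Per-enzyme occurrences:
  YnoIII TTTAGC/1: at [1, 16, 84, 228, 240] ⇒ [2, 17, 85, 229, 241]
  PtaIII TCTAA/3: at [77, 122, 127, 179, 187] ⇒ [80, 125, 130, 182, 190]
  AzqIX AACCAT/3: at [9, 28, 41, 93, 138, 173, 193, 213, 220] ⇒ [12, 31, 44, 96, 141, 176, 196, 216, 223]
  KluIII TATA/1: at [34, 51, 57, 69, 105, 149, 163, 168, 202, 249] ⇒ [35, 52, 58, 70, 106, 150, 164, 169, 203, 250]

Pooled cuts: [2, 12, 17, 31, 35, 44, 52, 58, 70, 80, 85, 96, 106, 125, 130, 141, 150, 164, 169, 176, 182, 190, 196, 203, 216, 223, 229, 241, 250]

Fragments:
  [0,2): 2 bp
  [2,12): 10 bp
  [12,17): 5 bp
  [17,31): 14 bp
  [31,35): 4 bp
  [35,44): 9 bp
  [44,52): 8 bp
  [52,58): 6 bp
  [58,70): 12 bp
  [70,80): 10 bp
  [80,85): 5 bp
  [85,96): 11 bp
  [96,106): 10 bp
  [106,125): 19 bp
  [125,130): 5 bp
  [130,141): 11 bp
  [141,150): 9 bp
  [150,164): 14 bp
  [164,169): 5 bp
  [169,176): 7 bp
  [176,182): 6 bp
  [182,190): 8 bp
  [190,196): 6 bp
  [196,203): 7 bp
  [203,216): 13 bp
  [216,223): 7 bp
  [223,229): 6 bp
  [229,241): 12 bp
  [241,250): 9 bp
  [250,278): 28 bp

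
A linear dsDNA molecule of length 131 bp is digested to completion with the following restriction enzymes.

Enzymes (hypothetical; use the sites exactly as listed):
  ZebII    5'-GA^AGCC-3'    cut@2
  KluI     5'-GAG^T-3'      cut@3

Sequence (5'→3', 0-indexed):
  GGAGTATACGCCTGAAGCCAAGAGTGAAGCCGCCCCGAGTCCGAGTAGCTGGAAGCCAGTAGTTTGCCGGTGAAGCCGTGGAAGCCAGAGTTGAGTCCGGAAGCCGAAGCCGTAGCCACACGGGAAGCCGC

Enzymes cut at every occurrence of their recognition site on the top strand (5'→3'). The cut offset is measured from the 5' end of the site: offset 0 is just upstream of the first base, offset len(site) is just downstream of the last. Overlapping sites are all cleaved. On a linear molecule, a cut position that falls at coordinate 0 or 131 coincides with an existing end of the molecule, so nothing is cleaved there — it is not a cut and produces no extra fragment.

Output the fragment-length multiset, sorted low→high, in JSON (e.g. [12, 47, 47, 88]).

Per-enzyme occurrences:
  ZebII (GAAGCC, off=2): starts [13, 25, 51, 71, 80, 99, 105, 123] → cuts [15, 27, 53, 73, 82, 101, 107, 125]
  KluI (GAGT, off=3): starts [1, 21, 36, 42, 87, 92] → cuts [4, 24, 39, 45, 90, 95]

All cut coordinates (distinct, sorted): [4, 15, 24, 27, 39, 45, 53, 73, 82, 90, 95, 101, 107, 125]

Fragment lengths:
  [0,4): 4 bp
  [4,15): 11 bp
  [15,24): 9 bp
  [24,27): 3 bp
  [27,39): 12 bp
  [39,45): 6 bp
  [45,53): 8 bp
  [53,73): 20 bp
  [73,82): 9 bp
  [82,90): 8 bp
  [90,95): 5 bp
  [95,101): 6 bp
  [101,107): 6 bp
  [107,125): 18 bp
  [125,131): 6 bp

[3,4,5,6,6,6,6,8,8,9,9,11,12,18,20]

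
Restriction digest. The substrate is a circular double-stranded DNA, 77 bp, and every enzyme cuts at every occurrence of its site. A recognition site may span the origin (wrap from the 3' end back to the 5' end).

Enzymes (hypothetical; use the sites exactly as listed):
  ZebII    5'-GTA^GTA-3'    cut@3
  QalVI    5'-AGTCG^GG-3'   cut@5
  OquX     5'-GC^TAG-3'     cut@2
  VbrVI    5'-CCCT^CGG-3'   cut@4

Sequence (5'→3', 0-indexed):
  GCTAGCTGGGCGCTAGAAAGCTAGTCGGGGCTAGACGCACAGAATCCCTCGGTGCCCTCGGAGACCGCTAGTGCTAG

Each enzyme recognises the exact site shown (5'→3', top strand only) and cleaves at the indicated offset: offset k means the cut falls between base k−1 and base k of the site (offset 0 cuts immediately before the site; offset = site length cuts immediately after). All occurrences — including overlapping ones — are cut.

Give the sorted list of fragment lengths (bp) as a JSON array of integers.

Per-enzyme occurrences:
  ZebII (GTAGTA, off=3): no sites
  QalVI AGTCGGG/5: at [22] ⇒ [27]
  OquX GCTAG/2: at [0, 11, 19, 29, 66, 72] ⇒ [2, 13, 21, 31, 68, 74]
  VbrVI CCCTCGG/4: at [45, 54] ⇒ [49, 58]

Pooled cuts: [2, 13, 21, 27, 31, 49, 58, 68, 74]

Fragments:
  2→13: 11 bp
  13→21: 8 bp
  21→27: 6 bp
  27→31: 4 bp
  31→49: 18 bp
  49→58: 9 bp
  58→68: 10 bp
  68→74: 6 bp
  74→2 (wrap): 77-74+2 = 5 bp

[4,5,6,6,8,9,10,11,18]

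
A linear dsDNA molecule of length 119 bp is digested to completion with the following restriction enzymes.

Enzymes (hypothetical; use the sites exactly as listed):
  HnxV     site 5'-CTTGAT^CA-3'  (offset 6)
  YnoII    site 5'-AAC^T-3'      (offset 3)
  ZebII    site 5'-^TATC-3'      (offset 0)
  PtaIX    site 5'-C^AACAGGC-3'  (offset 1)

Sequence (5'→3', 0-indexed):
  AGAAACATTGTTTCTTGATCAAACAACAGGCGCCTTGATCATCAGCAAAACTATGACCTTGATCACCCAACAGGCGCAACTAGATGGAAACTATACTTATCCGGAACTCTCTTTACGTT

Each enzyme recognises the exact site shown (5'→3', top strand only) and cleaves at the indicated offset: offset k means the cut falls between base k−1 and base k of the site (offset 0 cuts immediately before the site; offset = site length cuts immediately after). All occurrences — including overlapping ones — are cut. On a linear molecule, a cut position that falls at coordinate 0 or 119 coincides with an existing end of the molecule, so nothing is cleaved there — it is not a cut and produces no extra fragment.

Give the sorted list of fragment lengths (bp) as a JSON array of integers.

[5,5,6,10,11,12,12,12,12,15,19]

Site scan:
  HnxV (CTTGATCA, off=6): starts [13, 33, 57] → cuts [19, 39, 63]
  YnoII (AACT, off=3): starts [48, 77, 88, 104] → cuts [51, 80, 91, 107]
  ZebII (TATC, off=0): starts [97] → cuts [97]
  PtaIX (CAACAGGC, off=1): starts [23, 67] → cuts [24, 68]

All cut coordinates (distinct, sorted): [19, 24, 39, 51, 63, 68, 80, 91, 97, 107]

Fragments:
  [0,19): 19 bp
  [19,24): 5 bp
  [24,39): 15 bp
  [39,51): 12 bp
  [51,63): 12 bp
  [63,68): 5 bp
  [68,80): 12 bp
  [80,91): 11 bp
  [91,97): 6 bp
  [97,107): 10 bp
  [107,119): 12 bp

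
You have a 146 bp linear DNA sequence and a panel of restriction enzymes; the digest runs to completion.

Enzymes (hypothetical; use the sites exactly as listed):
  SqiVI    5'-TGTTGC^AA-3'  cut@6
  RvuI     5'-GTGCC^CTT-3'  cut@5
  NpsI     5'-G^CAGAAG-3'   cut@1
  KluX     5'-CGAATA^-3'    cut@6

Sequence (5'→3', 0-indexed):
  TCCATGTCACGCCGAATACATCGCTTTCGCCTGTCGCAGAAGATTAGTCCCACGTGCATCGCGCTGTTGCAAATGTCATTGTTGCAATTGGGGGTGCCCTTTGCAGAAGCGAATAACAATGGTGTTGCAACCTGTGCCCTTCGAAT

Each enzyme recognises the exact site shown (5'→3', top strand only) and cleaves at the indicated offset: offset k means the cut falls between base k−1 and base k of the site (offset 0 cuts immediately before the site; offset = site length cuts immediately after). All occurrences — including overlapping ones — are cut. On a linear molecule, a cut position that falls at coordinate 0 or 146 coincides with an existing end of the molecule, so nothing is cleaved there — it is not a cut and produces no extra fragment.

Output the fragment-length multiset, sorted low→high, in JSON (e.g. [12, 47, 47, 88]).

Per-enzyme occurrences:
  SqiVI (TGTTGCAA, off=6): starts [64, 79, 122] → cuts [70, 85, 128]
  RvuI (GTGCCCTT, off=5): starts [93, 133] → cuts [98, 138]
  NpsI (GCAGAAG, off=1): starts [35, 102] → cuts [36, 103]
  KluX (CGAATA, off=6): starts [12, 109] → cuts [18, 115]

All cut coordinates (distinct, sorted): [18, 36, 70, 85, 98, 103, 115, 128, 138]

Fragment lengths:
  [0,18): 18 bp
  [18,36): 18 bp
  [36,70): 34 bp
  [70,85): 15 bp
  [85,98): 13 bp
  [98,103): 5 bp
  [103,115): 12 bp
  [115,128): 13 bp
  [128,138): 10 bp
  [138,146): 8 bp

[5,8,10,12,13,13,15,18,18,34]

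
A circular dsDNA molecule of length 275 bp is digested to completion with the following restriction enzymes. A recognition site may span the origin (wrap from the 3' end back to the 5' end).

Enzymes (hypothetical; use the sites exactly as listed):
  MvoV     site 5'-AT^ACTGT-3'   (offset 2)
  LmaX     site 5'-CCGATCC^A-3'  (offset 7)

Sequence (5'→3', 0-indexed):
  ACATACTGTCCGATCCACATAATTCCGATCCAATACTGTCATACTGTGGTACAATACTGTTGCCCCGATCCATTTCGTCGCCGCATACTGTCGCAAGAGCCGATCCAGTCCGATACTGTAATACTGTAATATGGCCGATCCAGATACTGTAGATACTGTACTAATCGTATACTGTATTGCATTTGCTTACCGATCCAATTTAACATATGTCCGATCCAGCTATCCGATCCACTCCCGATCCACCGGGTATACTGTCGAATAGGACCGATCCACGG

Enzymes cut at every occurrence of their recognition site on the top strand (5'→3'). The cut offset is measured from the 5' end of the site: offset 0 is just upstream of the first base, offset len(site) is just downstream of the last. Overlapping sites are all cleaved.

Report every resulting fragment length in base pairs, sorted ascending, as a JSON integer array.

[3,4,8,8,8,8,9,9,11,12,13,13,15,15,16,16,19,20,21,21,26]

Site scan:
  MvoV (ATACTGT, off=2): starts [2, 32, 40, 53, 84, 112, 120, 143, 152, 168, 248] → cuts [4, 34, 42, 55, 86, 114, 122, 145, 154, 170, 250]
  LmaX (CCGATCCA, off=7): starts [9, 24, 64, 99, 134, 189, 210, 223, 234, 264] → cuts [16, 31, 71, 106, 141, 196, 217, 230, 241, 271]

All cut coordinates (distinct, sorted): [4, 16, 31, 34, 42, 55, 71, 86, 106, 114, 122, 141, 145, 154, 170, 196, 217, 230, 241, 250, 271]

Fragments:
  4→16: 12 bp
  16→31: 15 bp
  31→34: 3 bp
  34→42: 8 bp
  42→55: 13 bp
  55→71: 16 bp
  71→86: 15 bp
  86→106: 20 bp
  106→114: 8 bp
  114→122: 8 bp
  122→141: 19 bp
  141→145: 4 bp
  145→154: 9 bp
  154→170: 16 bp
  170→196: 26 bp
  196→217: 21 bp
  217→230: 13 bp
  230→241: 11 bp
  241→250: 9 bp
  250→271: 21 bp
  271→4 (wrap): 275-271+4 = 8 bp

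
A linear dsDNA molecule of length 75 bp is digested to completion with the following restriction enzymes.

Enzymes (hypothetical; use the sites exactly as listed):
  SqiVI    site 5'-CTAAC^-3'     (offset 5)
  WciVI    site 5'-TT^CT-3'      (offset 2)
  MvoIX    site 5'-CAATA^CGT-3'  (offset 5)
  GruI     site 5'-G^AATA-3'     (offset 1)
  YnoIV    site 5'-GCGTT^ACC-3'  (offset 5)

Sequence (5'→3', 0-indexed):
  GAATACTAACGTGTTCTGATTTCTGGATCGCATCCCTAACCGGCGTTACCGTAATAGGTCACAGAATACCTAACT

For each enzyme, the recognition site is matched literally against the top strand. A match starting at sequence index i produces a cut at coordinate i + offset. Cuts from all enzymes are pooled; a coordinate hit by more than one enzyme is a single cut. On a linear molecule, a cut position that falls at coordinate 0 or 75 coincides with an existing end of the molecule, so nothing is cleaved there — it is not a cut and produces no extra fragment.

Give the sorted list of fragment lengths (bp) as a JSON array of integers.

[1,1,5,7,7,9,10,17,18]

Per-enzyme occurrences:
  SqiVI CTAAC/5: at [5, 35, 69] ⇒ [10, 40, 74]
  WciVI TTCT/2: at [13, 20] ⇒ [15, 22]
  MvoIX (CAATACGT, off=5): no sites
  GruI GAATA/1: at [0, 63] ⇒ [1, 64]
  YnoIV GCGTTACC/5: at [42] ⇒ [47]

All cut coordinates (distinct, sorted): [1, 10, 15, 22, 40, 47, 64, 74]

Fragment lengths:
  [0,1): 1 bp
  [1,10): 9 bp
  [10,15): 5 bp
  [15,22): 7 bp
  [22,40): 18 bp
  [40,47): 7 bp
  [47,64): 17 bp
  [64,74): 10 bp
  [74,75): 1 bp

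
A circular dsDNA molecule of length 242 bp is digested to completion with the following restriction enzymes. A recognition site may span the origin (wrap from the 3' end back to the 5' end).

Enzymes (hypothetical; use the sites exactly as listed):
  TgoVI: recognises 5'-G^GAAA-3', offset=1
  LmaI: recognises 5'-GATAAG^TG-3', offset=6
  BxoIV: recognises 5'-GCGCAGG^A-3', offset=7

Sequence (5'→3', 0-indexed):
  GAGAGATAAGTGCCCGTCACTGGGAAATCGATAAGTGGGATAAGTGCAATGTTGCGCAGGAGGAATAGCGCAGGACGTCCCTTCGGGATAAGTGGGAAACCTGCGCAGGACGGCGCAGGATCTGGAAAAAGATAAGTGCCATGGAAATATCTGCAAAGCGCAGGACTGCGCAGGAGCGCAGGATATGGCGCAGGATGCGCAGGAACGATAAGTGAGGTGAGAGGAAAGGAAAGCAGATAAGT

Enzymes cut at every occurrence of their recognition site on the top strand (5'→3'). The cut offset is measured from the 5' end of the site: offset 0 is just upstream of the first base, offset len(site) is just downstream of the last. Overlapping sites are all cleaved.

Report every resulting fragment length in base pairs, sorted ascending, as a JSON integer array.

Site scan:
  TgoVI (GGAAA, off=1): starts [22, 94, 123, 142, 222, 227] → cuts [23, 95, 124, 143, 223, 228]
  LmaI (GATAAGTG, off=6): starts [4, 29, 38, 86, 130, 206, 235] → cuts [10, 35, 44, 92, 136, 212, 241]
  BxoIV (GCGCAGGA, off=7): starts [53, 67, 102, 112, 157, 167, 175, 187, 196] → cuts [60, 74, 109, 119, 164, 174, 182, 194, 203]

Pooled cuts: [10, 23, 35, 44, 60, 74, 92, 95, 109, 119, 124, 136, 143, 164, 174, 182, 194, 203, 212, 223, 228, 241]

Fragment lengths:
  10→23: 13 bp
  23→35: 12 bp
  35→44: 9 bp
  44→60: 16 bp
  60→74: 14 bp
  74→92: 18 bp
  92→95: 3 bp
  95→109: 14 bp
  109→119: 10 bp
  119→124: 5 bp
  124→136: 12 bp
  136→143: 7 bp
  143→164: 21 bp
  164→174: 10 bp
  174→182: 8 bp
  182→194: 12 bp
  194→203: 9 bp
  203→212: 9 bp
  212→223: 11 bp
  223→228: 5 bp
  228→241: 13 bp
  241→10 (wrap): 242-241+10 = 11 bp

[3,5,5,7,8,9,9,9,10,10,11,11,12,12,12,13,13,14,14,16,18,21]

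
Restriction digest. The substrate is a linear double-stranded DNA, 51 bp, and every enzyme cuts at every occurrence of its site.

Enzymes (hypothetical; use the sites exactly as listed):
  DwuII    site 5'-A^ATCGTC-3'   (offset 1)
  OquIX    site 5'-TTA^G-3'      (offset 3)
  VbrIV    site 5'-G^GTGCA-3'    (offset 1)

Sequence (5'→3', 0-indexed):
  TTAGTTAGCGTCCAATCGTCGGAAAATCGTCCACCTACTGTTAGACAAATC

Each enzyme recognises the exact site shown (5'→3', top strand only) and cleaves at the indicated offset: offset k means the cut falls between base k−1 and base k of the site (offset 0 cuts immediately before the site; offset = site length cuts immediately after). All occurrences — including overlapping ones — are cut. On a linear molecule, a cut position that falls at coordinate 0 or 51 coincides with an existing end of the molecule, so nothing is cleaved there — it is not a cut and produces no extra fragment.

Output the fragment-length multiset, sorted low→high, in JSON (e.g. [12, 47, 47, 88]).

Scan for sites:
  DwuII AATCGTC/1: at [13, 24] ⇒ [14, 25]
  OquIX TTAG/3: at [0, 4, 40] ⇒ [3, 7, 43]
  VbrIV (GGTGCA, off=1): no sites

Pooled cuts: [3, 7, 14, 25, 43]

Fragment lengths:
  [0,3): 3 bp
  [3,7): 4 bp
  [7,14): 7 bp
  [14,25): 11 bp
  [25,43): 18 bp
  [43,51): 8 bp

[3,4,7,8,11,18]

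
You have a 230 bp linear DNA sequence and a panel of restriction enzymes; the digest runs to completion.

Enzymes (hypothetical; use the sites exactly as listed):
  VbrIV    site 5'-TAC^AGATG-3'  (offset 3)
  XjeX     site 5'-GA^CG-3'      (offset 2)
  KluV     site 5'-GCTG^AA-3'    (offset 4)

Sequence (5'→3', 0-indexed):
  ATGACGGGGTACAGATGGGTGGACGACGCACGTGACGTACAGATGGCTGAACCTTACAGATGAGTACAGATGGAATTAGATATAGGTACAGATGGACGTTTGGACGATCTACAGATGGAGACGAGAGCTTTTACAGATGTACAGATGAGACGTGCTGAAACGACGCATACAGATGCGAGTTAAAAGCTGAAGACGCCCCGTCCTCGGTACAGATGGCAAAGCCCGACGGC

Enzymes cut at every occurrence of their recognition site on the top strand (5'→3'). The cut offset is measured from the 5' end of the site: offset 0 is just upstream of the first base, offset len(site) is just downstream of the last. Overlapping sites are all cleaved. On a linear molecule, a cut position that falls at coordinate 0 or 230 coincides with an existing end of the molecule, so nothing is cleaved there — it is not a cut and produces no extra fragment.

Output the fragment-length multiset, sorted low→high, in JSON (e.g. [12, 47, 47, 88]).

[3,4,4,4,5,6,7,7,7,8,8,8,8,8,8,9,9,9,10,11,13,16,17,19,22]

Per-enzyme occurrences:
  VbrIV (TACAGATG, off=3): starts [9, 37, 54, 64, 86, 109, 131, 139, 167, 207] → cuts [12, 40, 57, 67, 89, 112, 134, 142, 170, 210]
  XjeX (GACG, off=2): starts [2, 21, 24, 33, 94, 102, 119, 148, 161, 191, 224] → cuts [4, 23, 26, 35, 96, 104, 121, 150, 163, 193, 226]
  KluV (GCTGAA, off=4): starts [45, 153, 185] → cuts [49, 157, 189]

Pooled cuts: [4, 12, 23, 26, 35, 40, 49, 57, 67, 89, 96, 104, 112, 121, 134, 142, 150, 157, 163, 170, 189, 193, 210, 226]

Fragment lengths:
  [0,4): 4 bp
  [4,12): 8 bp
  [12,23): 11 bp
  [23,26): 3 bp
  [26,35): 9 bp
  [35,40): 5 bp
  [40,49): 9 bp
  [49,57): 8 bp
  [57,67): 10 bp
  [67,89): 22 bp
  [89,96): 7 bp
  [96,104): 8 bp
  [104,112): 8 bp
  [112,121): 9 bp
  [121,134): 13 bp
  [134,142): 8 bp
  [142,150): 8 bp
  [150,157): 7 bp
  [157,163): 6 bp
  [163,170): 7 bp
  [170,189): 19 bp
  [189,193): 4 bp
  [193,210): 17 bp
  [210,226): 16 bp
  [226,230): 4 bp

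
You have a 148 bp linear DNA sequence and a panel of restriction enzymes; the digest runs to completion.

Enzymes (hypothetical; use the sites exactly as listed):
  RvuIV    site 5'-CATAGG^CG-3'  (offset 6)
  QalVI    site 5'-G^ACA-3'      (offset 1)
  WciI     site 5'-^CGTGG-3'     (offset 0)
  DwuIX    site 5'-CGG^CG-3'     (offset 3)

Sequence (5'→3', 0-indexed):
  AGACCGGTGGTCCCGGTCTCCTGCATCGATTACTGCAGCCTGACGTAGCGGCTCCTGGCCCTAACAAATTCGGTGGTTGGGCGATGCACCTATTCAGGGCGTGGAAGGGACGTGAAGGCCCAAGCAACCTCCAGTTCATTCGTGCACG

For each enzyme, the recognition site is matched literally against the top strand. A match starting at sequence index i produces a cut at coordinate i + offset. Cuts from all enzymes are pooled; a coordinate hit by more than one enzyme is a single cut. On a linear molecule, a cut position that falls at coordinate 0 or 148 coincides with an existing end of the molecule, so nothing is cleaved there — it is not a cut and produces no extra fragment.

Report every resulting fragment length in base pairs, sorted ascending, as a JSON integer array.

Site scan:
  RvuIV (CATAGGCG, off=6): no sites
  QalVI (GACA, off=1): no sites
  WciI CGTGG/0: at [99] ⇒ [99]
  DwuIX (CGGCG, off=3): no sites

All cut coordinates (distinct, sorted): [99]

Fragments:
  [0,99): 99 bp
  [99,148): 49 bp

[49,99]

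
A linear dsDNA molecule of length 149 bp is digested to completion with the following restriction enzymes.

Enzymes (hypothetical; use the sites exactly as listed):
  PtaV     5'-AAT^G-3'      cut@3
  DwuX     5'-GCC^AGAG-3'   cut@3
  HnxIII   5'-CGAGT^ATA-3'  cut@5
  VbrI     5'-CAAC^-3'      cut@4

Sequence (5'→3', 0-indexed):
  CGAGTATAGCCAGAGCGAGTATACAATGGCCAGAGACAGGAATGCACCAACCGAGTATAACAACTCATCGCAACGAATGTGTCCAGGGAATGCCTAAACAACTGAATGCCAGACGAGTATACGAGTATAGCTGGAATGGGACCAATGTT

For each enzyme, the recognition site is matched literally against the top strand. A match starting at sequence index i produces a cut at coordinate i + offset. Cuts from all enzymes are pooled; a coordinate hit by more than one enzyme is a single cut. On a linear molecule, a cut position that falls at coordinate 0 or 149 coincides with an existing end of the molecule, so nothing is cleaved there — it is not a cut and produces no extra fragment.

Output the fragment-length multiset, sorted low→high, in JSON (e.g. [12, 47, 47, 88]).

Site scan:
  PtaV (AATG, off=3): starts [24, 40, 75, 88, 104, 134, 143] → cuts [27, 43, 78, 91, 107, 137, 146]
  DwuX (GCCAGAG, off=3): starts [8, 28] → cuts [11, 31]
  HnxIII (CGAGTATA, off=5): starts [0, 15, 51, 113, 121] → cuts [5, 20, 56, 118, 126]
  VbrI (CAAC, off=4): starts [47, 60, 70, 98] → cuts [51, 64, 74, 102]

All cut coordinates (distinct, sorted): [5, 11, 20, 27, 31, 43, 51, 56, 64, 74, 78, 91, 102, 107, 118, 126, 137, 146]

Fragments:
  [0,5): 5 bp
  [5,11): 6 bp
  [11,20): 9 bp
  [20,27): 7 bp
  [27,31): 4 bp
  [31,43): 12 bp
  [43,51): 8 bp
  [51,56): 5 bp
  [56,64): 8 bp
  [64,74): 10 bp
  [74,78): 4 bp
  [78,91): 13 bp
  [91,102): 11 bp
  [102,107): 5 bp
  [107,118): 11 bp
  [118,126): 8 bp
  [126,137): 11 bp
  [137,146): 9 bp
  [146,149): 3 bp

[3,4,4,5,5,5,6,7,8,8,8,9,9,10,11,11,11,12,13]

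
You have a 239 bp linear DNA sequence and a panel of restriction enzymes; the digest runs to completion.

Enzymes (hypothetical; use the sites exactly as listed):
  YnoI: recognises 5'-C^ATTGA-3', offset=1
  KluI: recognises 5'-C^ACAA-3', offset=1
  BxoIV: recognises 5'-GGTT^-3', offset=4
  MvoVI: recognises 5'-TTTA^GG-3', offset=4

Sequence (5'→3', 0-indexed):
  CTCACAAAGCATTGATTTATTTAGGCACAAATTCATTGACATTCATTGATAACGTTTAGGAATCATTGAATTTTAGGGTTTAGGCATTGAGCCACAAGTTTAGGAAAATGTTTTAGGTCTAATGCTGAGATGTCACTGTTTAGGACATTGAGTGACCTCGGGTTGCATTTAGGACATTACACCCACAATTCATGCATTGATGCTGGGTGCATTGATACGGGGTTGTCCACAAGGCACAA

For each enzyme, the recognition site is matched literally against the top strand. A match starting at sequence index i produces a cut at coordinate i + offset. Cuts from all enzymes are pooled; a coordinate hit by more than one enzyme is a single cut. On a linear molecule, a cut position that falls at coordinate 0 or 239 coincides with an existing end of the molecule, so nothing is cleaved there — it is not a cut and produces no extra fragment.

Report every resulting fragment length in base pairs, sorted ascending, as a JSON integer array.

[2,3,3,3,4,4,4,5,6,7,7,7,8,8,9,10,11,11,13,13,13,14,14,15,18,27]

Scan for sites:
  YnoI (CATTGA, off=1): starts [9, 33, 43, 63, 84, 145, 194, 209] → cuts [10, 34, 44, 64, 85, 146, 195, 210]
  KluI (CACAA, off=1): starts [2, 25, 92, 183, 227, 234] → cuts [3, 26, 93, 184, 228, 235]
  BxoIV (GGTT, off=4): starts [76, 160, 220] → cuts [80, 164, 224]
  MvoVI (TTTAGG, off=4): starts [19, 54, 71, 78, 98, 111, 138, 167] → cuts [23, 58, 75, 82, 102, 115, 142, 171]

Pooled cuts: [3, 10, 23, 26, 34, 44, 58, 64, 75, 80, 82, 85, 93, 102, 115, 142, 146, 164, 171, 184, 195, 210, 224, 228, 235]

Fragment lengths:
  [0,3): 3 bp
  [3,10): 7 bp
  [10,23): 13 bp
  [23,26): 3 bp
  [26,34): 8 bp
  [34,44): 10 bp
  [44,58): 14 bp
  [58,64): 6 bp
  [64,75): 11 bp
  [75,80): 5 bp
  [80,82): 2 bp
  [82,85): 3 bp
  [85,93): 8 bp
  [93,102): 9 bp
  [102,115): 13 bp
  [115,142): 27 bp
  [142,146): 4 bp
  [146,164): 18 bp
  [164,171): 7 bp
  [171,184): 13 bp
  [184,195): 11 bp
  [195,210): 15 bp
  [210,224): 14 bp
  [224,228): 4 bp
  [228,235): 7 bp
  [235,239): 4 bp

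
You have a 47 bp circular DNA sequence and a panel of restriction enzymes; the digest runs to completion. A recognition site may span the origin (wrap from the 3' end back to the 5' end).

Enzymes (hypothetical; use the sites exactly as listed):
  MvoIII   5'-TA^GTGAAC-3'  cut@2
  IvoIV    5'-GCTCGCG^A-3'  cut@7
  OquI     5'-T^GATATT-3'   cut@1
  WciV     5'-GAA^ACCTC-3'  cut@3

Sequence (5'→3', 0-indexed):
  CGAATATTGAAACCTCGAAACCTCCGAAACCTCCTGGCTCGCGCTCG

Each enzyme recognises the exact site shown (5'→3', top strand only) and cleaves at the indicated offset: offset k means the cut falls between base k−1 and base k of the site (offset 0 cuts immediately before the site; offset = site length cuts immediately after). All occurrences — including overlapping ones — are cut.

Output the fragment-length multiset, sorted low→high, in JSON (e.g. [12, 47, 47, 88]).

Scan for sites:
  MvoIII (TAGTGAAC, off=2): no sites
  IvoIV GCTCGCGA/7: at [42] ⇒ [2]
  OquI (TGATATT, off=1): no sites
  WciV GAAACCTC/3: at [8, 16, 25] ⇒ [11, 19, 28]

All cut coordinates (distinct, sorted): [2, 11, 19, 28]

Fragments:
  2→11: 9 bp
  11→19: 8 bp
  19→28: 9 bp
  28→2 (wrap): 47-28+2 = 21 bp

[8,9,9,21]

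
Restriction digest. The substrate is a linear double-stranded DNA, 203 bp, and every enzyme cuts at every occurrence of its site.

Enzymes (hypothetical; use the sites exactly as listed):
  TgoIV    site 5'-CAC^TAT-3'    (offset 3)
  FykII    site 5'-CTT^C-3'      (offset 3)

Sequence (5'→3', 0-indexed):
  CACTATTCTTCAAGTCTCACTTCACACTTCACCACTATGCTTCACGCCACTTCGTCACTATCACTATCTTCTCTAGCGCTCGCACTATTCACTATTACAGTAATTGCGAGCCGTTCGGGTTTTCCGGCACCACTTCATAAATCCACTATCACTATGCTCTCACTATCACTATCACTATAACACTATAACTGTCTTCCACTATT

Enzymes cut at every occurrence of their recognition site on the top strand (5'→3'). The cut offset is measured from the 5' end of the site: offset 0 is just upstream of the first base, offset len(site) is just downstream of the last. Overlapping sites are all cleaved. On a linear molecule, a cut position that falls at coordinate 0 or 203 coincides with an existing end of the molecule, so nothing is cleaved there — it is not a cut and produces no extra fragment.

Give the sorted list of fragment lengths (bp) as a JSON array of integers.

[3,4,4,6,6,6,6,6,6,6,7,7,7,7,8,10,11,11,12,12,15,43]

Scan for sites:
  TgoIV (CACTAT, off=3): starts [0, 32, 55, 61, 82, 89, 143, 149, 160, 166, 172, 180, 196] → cuts [3, 35, 58, 64, 85, 92, 146, 152, 163, 169, 175, 183, 199]
  FykII (CTTC, off=3): starts [7, 19, 26, 39, 49, 67, 132, 192] → cuts [10, 22, 29, 42, 52, 70, 135, 195]

All cut coordinates (distinct, sorted): [3, 10, 22, 29, 35, 42, 52, 58, 64, 70, 85, 92, 135, 146, 152, 163, 169, 175, 183, 195, 199]

Fragments:
  [0,3): 3 bp
  [3,10): 7 bp
  [10,22): 12 bp
  [22,29): 7 bp
  [29,35): 6 bp
  [35,42): 7 bp
  [42,52): 10 bp
  [52,58): 6 bp
  [58,64): 6 bp
  [64,70): 6 bp
  [70,85): 15 bp
  [85,92): 7 bp
  [92,135): 43 bp
  [135,146): 11 bp
  [146,152): 6 bp
  [152,163): 11 bp
  [163,169): 6 bp
  [169,175): 6 bp
  [175,183): 8 bp
  [183,195): 12 bp
  [195,199): 4 bp
  [199,203): 4 bp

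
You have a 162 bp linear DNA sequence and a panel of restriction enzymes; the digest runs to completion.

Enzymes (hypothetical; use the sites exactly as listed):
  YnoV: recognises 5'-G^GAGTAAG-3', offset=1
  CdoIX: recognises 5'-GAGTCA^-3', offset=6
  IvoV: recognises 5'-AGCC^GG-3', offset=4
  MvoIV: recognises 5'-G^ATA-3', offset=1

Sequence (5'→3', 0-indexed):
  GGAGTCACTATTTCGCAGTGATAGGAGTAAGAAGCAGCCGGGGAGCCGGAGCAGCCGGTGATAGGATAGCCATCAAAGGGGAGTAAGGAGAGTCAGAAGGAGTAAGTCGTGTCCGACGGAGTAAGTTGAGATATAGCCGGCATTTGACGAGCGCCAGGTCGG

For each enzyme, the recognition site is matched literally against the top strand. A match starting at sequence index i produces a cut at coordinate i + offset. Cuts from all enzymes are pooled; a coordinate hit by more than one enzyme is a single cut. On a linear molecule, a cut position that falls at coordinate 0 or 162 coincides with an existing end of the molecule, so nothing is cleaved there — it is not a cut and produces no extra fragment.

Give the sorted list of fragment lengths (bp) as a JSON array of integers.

[4,4,4,5,7,8,8,9,12,13,15,15,15,19,24]

Per-enzyme occurrences:
  YnoV (GGAGTAAG, off=1): starts [23, 79, 98, 117] → cuts [24, 80, 99, 118]
  CdoIX (GAGTCA, off=6): starts [1, 89] → cuts [7, 95]
  IvoV (AGCCGG, off=4): starts [35, 43, 52, 134] → cuts [39, 47, 56, 138]
  MvoIV (GATA, off=1): starts [19, 59, 64, 129] → cuts [20, 60, 65, 130]

Pooled cuts: [7, 20, 24, 39, 47, 56, 60, 65, 80, 95, 99, 118, 130, 138]

Fragment lengths:
  [0,7): 7 bp
  [7,20): 13 bp
  [20,24): 4 bp
  [24,39): 15 bp
  [39,47): 8 bp
  [47,56): 9 bp
  [56,60): 4 bp
  [60,65): 5 bp
  [65,80): 15 bp
  [80,95): 15 bp
  [95,99): 4 bp
  [99,118): 19 bp
  [118,130): 12 bp
  [130,138): 8 bp
  [138,162): 24 bp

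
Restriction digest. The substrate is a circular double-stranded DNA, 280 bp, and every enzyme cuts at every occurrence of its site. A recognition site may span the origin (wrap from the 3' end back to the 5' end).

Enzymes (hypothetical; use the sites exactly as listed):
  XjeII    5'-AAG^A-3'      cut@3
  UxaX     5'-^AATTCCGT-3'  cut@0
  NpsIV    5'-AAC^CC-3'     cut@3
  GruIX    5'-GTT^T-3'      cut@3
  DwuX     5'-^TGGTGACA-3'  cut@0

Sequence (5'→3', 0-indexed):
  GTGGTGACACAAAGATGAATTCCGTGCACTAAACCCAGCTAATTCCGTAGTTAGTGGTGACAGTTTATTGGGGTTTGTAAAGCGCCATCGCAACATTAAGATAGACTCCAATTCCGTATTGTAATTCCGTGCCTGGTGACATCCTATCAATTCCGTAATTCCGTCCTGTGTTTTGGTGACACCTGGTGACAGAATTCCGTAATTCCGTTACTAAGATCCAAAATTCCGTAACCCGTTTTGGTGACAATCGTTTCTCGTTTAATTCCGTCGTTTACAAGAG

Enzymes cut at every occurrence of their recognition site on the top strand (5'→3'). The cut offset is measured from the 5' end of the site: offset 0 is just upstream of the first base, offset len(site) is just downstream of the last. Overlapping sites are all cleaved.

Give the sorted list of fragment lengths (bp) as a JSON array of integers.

Scan for sites:
  XjeII AAGA/3: at [11, 97, 212, 275] ⇒ [14, 100, 215, 278]
  UxaX AATTCCGT/0: at [17, 40, 109, 122, 148, 156, 192, 200, 221, 260] ⇒ [17, 40, 109, 122, 148, 156, 192, 200, 221, 260]
  NpsIV AACCC/3: at [31, 229] ⇒ [34, 232]
  GruIX GTTT/3: at [62, 72, 169, 234, 249, 256, 269] ⇒ [65, 75, 172, 237, 252, 259, 272]
  DwuX TGGTGACA/0: at [1, 54, 133, 173, 183, 238] ⇒ [1, 54, 133, 173, 183, 238]

All cut coordinates (distinct, sorted): [1, 14, 17, 34, 40, 54, 65, 75, 100, 109, 122, 133, 148, 156, 172, 173, 183, 192, 200, 215, 221, 232, 237, 238, 252, 259, 260, 272, 278]

Fragment lengths:
  1→14: 13 bp
  14→17: 3 bp
  17→34: 17 bp
  34→40: 6 bp
  40→54: 14 bp
  54→65: 11 bp
  65→75: 10 bp
  75→100: 25 bp
  100→109: 9 bp
  109→122: 13 bp
  122→133: 11 bp
  133→148: 15 bp
  148→156: 8 bp
  156→172: 16 bp
  172→173: 1 bp
  173→183: 10 bp
  183→192: 9 bp
  192→200: 8 bp
  200→215: 15 bp
  215→221: 6 bp
  221→232: 11 bp
  232→237: 5 bp
  237→238: 1 bp
  238→252: 14 bp
  252→259: 7 bp
  259→260: 1 bp
  260→272: 12 bp
  272→278: 6 bp
  278→1 (wrap): 280-278+1 = 3 bp

[1,1,1,3,3,5,6,6,6,7,8,8,9,9,10,10,11,11,11,12,13,13,14,14,15,15,16,17,25]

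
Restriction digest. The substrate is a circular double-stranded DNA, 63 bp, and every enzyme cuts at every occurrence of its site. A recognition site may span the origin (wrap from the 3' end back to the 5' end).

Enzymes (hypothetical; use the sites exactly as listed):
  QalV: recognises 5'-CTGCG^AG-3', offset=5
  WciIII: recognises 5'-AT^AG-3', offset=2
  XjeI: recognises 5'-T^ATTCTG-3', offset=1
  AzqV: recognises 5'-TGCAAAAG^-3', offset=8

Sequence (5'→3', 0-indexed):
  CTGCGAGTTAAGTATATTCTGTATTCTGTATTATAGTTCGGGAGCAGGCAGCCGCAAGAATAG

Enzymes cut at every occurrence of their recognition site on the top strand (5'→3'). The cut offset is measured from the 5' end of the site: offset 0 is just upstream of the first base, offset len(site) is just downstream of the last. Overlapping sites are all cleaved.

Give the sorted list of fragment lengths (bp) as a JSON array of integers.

Per-enzyme occurrences:
  QalV (CTGCGAG, off=5): starts [0] → cuts [5]
  WciIII (ATAG, off=2): starts [32, 59] → cuts [34, 61]
  XjeI (TATTCTG, off=1): starts [14, 21] → cuts [15, 22]
  AzqV (TGCAAAAG, off=8): no sites

Pooled cuts: [5, 15, 22, 34, 61]

Fragments:
  5→15: 10 bp
  15→22: 7 bp
  22→34: 12 bp
  34→61: 27 bp
  61→5 (wrap): 63-61+5 = 7 bp

[7,7,10,12,27]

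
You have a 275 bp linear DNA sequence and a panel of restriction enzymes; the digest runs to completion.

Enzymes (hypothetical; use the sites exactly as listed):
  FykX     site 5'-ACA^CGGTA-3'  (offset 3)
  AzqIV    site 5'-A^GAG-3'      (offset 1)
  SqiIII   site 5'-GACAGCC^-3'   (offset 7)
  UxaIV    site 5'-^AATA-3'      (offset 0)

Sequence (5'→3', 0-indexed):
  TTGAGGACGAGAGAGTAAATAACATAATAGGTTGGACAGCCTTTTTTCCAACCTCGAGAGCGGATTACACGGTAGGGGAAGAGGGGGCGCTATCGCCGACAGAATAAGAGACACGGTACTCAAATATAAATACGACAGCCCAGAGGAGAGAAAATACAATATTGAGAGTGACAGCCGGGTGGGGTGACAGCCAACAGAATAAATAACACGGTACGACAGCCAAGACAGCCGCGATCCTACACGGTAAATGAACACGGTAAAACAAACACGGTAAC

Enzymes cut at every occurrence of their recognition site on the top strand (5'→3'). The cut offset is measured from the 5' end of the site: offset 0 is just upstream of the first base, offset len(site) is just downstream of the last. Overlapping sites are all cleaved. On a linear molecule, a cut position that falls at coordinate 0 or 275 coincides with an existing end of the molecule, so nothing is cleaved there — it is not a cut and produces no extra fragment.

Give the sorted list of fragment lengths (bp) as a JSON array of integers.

Scan for sites:
  FykX (ACACGGTA, off=3): starts [66, 110, 205, 238, 251, 265] → cuts [69, 113, 208, 241, 254, 268]
  AzqIV (AGAG, off=1): starts [9, 11, 56, 79, 106, 141, 146, 164] → cuts [10, 12, 57, 80, 107, 142, 147, 165]
  SqiIII (GACAGCC, off=7): starts [34, 133, 169, 185, 214, 223] → cuts [41, 140, 176, 192, 221, 230]
  UxaIV (AATA, off=0): starts [17, 25, 102, 122, 128, 152, 157, 197, 201] → cuts [17, 25, 102, 122, 128, 152, 157, 197, 201]

All cut coordinates (distinct, sorted): [10, 12, 17, 25, 41, 57, 69, 80, 102, 107, 113, 122, 128, 140, 142, 147, 152, 157, 165, 176, 192, 197, 201, 208, 221, 230, 241, 254, 268]

Fragments:
  [0,10): 10 bp
  [10,12): 2 bp
  [12,17): 5 bp
  [17,25): 8 bp
  [25,41): 16 bp
  [41,57): 16 bp
  [57,69): 12 bp
  [69,80): 11 bp
  [80,102): 22 bp
  [102,107): 5 bp
  [107,113): 6 bp
  [113,122): 9 bp
  [122,128): 6 bp
  [128,140): 12 bp
  [140,142): 2 bp
  [142,147): 5 bp
  [147,152): 5 bp
  [152,157): 5 bp
  [157,165): 8 bp
  [165,176): 11 bp
  [176,192): 16 bp
  [192,197): 5 bp
  [197,201): 4 bp
  [201,208): 7 bp
  [208,221): 13 bp
  [221,230): 9 bp
  [230,241): 11 bp
  [241,254): 13 bp
  [254,268): 14 bp
  [268,275): 7 bp

[2,2,4,5,5,5,5,5,5,6,6,7,7,8,8,9,9,10,11,11,11,12,12,13,13,14,16,16,16,22]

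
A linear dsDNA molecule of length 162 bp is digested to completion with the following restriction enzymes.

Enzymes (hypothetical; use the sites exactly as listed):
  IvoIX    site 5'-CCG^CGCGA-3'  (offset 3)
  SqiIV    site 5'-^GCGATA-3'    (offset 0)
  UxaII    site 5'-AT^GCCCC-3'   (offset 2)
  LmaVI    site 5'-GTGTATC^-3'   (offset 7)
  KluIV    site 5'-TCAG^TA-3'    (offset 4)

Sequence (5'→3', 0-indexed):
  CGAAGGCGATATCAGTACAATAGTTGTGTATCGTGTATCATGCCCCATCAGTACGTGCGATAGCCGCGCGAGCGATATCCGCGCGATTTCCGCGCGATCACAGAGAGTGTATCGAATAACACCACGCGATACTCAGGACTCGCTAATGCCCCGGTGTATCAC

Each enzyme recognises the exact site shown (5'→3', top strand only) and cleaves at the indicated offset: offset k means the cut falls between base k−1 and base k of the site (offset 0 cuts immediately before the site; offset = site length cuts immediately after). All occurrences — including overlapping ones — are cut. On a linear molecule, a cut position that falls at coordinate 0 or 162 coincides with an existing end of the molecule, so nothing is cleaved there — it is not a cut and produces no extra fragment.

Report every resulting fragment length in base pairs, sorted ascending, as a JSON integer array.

Site scan:
  IvoIX (CCGCGCGA, off=3): starts [63, 78, 89] → cuts [66, 81, 92]
  SqiIV (GCGATA, off=0): starts [5, 56, 71, 125] → cuts [5, 56, 71, 125]
  UxaII (ATGCCCC, off=2): starts [39, 145] → cuts [41, 147]
  LmaVI (GTGTATC, off=7): starts [25, 32, 106, 153] → cuts [32, 39, 113, 160]
  KluIV (TCAGTA, off=4): starts [11, 47] → cuts [15, 51]

All cut coordinates (distinct, sorted): [5, 15, 32, 39, 41, 51, 56, 66, 71, 81, 92, 113, 125, 147, 160]

Fragment lengths:
  [0,5): 5 bp
  [5,15): 10 bp
  [15,32): 17 bp
  [32,39): 7 bp
  [39,41): 2 bp
  [41,51): 10 bp
  [51,56): 5 bp
  [56,66): 10 bp
  [66,71): 5 bp
  [71,81): 10 bp
  [81,92): 11 bp
  [92,113): 21 bp
  [113,125): 12 bp
  [125,147): 22 bp
  [147,160): 13 bp
  [160,162): 2 bp

[2,2,5,5,5,7,10,10,10,10,11,12,13,17,21,22]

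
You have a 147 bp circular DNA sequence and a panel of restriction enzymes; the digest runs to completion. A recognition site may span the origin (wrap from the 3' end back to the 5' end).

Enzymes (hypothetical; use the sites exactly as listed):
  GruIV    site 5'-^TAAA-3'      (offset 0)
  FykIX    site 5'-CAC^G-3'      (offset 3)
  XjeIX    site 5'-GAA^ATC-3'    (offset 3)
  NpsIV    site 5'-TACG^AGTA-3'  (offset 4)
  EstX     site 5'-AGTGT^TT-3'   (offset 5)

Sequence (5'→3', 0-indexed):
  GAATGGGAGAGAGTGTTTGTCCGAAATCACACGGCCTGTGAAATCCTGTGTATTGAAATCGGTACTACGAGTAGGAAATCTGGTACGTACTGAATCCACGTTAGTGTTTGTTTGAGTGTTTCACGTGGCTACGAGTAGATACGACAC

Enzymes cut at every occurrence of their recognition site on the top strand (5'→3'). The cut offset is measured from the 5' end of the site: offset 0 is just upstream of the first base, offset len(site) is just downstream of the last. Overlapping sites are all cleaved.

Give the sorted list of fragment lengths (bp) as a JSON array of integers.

Site scan:
  GruIV (TAAA, off=0): no sites
  FykIX CACG/3: at [29, 96, 121, 144] ⇒ [0, 32, 99, 124]
  XjeIX GAAATC/3: at [22, 39, 54, 74] ⇒ [25, 42, 57, 77]
  NpsIV TACGAGTA/4: at [65, 129] ⇒ [69, 133]
  EstX AGTGTTT/5: at [11, 102, 114] ⇒ [16, 107, 119]

Pooled cuts: [0, 16, 25, 32, 42, 57, 69, 77, 99, 107, 119, 124, 133]

Fragment lengths:
  0→16: 16 bp
  16→25: 9 bp
  25→32: 7 bp
  32→42: 10 bp
  42→57: 15 bp
  57→69: 12 bp
  69→77: 8 bp
  77→99: 22 bp
  99→107: 8 bp
  107→119: 12 bp
  119→124: 5 bp
  124→133: 9 bp
  133→0 (wrap): 147-133+0 = 14 bp

[5,7,8,8,9,9,10,12,12,14,15,16,22]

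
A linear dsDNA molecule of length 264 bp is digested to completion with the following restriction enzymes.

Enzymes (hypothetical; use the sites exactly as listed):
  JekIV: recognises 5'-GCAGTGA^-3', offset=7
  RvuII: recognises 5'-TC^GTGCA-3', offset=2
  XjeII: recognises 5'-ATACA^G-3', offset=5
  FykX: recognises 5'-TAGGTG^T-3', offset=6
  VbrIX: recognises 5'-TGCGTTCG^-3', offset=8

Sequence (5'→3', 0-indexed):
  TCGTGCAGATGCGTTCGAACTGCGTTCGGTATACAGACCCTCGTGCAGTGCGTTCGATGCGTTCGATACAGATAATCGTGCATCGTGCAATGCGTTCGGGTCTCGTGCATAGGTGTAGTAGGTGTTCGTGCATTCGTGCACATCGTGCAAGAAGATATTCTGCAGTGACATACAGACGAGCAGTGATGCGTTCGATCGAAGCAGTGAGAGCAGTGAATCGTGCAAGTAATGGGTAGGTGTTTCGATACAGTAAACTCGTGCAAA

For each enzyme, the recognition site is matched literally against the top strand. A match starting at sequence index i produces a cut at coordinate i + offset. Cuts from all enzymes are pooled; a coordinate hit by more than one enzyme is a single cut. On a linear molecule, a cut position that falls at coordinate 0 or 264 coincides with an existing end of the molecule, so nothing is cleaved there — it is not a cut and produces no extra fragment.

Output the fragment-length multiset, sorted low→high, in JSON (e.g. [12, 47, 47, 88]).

[2,3,3,5,6,6,7,7,7,7,7,8,8,8,9,9,9,9,10,11,11,12,13,14,14,15,20,24]

Scan for sites:
  JekIV GCAGTGA/7: at [161, 179, 200, 209] ⇒ [168, 186, 207, 216]
  RvuII TCGTGCA/2: at [0, 40, 75, 82, 102, 125, 133, 142, 217, 255] ⇒ [2, 42, 77, 84, 104, 127, 135, 144, 219, 257]
  XjeII ATACAG/5: at [30, 65, 169, 244] ⇒ [35, 70, 174, 249]
  FykX TAGGTGT/6: at [109, 118, 233] ⇒ [115, 124, 239]
  VbrIX TGCGTTCG/8: at [9, 20, 48, 57, 90, 186] ⇒ [17, 28, 56, 65, 98, 194]

Pooled cuts: [2, 17, 28, 35, 42, 56, 65, 70, 77, 84, 98, 104, 115, 124, 127, 135, 144, 168, 174, 186, 194, 207, 216, 219, 239, 249, 257]

Fragment lengths:
  [0,2): 2 bp
  [2,17): 15 bp
  [17,28): 11 bp
  [28,35): 7 bp
  [35,42): 7 bp
  [42,56): 14 bp
  [56,65): 9 bp
  [65,70): 5 bp
  [70,77): 7 bp
  [77,84): 7 bp
  [84,98): 14 bp
  [98,104): 6 bp
  [104,115): 11 bp
  [115,124): 9 bp
  [124,127): 3 bp
  [127,135): 8 bp
  [135,144): 9 bp
  [144,168): 24 bp
  [168,174): 6 bp
  [174,186): 12 bp
  [186,194): 8 bp
  [194,207): 13 bp
  [207,216): 9 bp
  [216,219): 3 bp
  [219,239): 20 bp
  [239,249): 10 bp
  [249,257): 8 bp
  [257,264): 7 bp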